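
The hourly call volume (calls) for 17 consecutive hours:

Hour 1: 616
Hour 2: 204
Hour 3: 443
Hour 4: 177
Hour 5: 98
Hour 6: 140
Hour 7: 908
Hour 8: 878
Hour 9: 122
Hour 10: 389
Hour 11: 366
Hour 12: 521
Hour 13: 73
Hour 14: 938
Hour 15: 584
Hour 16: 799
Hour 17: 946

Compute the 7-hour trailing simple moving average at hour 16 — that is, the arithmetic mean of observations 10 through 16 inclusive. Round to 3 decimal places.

524.286

Sum of periods 10–16: 389 + 366 + 521 + 73 + 938 + 584 + 799 = 3670
Divide by 7: 3670 / 7 = 524.286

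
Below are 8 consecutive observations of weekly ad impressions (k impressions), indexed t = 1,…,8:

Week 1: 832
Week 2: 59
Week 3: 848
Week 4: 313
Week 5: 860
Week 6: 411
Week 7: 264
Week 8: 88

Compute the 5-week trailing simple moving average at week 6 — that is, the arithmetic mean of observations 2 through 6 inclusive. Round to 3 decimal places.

Sum of periods 2–6: 59 + 848 + 313 + 860 + 411 = 2491
Divide by 5: 2491 / 5 = 498.200

498.200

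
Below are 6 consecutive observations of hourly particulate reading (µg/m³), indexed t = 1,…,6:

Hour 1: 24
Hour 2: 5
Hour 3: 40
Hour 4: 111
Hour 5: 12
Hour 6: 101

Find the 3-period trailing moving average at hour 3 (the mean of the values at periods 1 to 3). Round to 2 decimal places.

Sum of periods 1–3: 24 + 5 + 40 = 69
Divide by 3: 69 / 3 = 23.00

23.00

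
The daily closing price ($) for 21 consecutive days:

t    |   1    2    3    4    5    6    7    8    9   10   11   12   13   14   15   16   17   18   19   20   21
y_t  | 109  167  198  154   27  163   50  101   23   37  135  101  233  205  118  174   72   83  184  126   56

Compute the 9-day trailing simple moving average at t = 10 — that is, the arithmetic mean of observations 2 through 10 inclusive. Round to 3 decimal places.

102.222

Sum of periods 2–10: 167 + 198 + 154 + 27 + 163 + 50 + 101 + 23 + 37 = 920
Divide by 9: 920 / 9 = 102.222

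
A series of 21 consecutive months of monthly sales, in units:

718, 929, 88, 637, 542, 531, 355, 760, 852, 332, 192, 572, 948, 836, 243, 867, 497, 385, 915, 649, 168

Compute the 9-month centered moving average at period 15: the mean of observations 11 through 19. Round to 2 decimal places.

606.11

Sum of periods 11–19: 192 + 572 + 948 + 836 + 243 + 867 + 497 + 385 + 915 = 5455
Divide by 9: 5455 / 9 = 606.11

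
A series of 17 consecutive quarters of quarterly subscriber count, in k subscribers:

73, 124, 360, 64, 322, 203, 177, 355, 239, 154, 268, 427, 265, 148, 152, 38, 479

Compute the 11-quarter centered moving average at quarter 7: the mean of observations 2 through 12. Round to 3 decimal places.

Sum of periods 2–12: 124 + 360 + 64 + 322 + 203 + 177 + 355 + 239 + 154 + 268 + 427 = 2693
Divide by 11: 2693 / 11 = 244.818

244.818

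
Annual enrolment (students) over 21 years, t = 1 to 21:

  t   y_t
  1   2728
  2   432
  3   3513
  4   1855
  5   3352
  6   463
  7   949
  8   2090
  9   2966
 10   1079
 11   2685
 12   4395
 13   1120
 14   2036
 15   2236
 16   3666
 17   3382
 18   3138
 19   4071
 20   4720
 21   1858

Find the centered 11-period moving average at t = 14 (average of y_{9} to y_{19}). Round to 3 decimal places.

Sum of periods 9–19: 2966 + 1079 + 2685 + 4395 + 1120 + 2036 + 2236 + 3666 + 3382 + 3138 + 4071 = 30774
Divide by 11: 30774 / 11 = 2797.636

2797.636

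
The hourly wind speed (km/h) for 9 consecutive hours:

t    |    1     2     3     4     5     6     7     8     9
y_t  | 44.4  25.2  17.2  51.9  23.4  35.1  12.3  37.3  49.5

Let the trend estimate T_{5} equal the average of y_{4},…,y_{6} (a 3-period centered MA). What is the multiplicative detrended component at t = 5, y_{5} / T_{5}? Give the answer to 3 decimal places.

0.636

Trend T_5 = (51.9 + 23.4 + 35.1) / 3 = 110.4/3 = 36.80000
Ratio to trend: 23.4 / 36.80000 = 0.636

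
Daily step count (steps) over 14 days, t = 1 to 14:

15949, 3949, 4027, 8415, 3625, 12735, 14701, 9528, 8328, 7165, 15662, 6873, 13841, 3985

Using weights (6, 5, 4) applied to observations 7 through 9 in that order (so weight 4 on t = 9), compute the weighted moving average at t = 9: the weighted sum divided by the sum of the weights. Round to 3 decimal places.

11277.200

Weighted sum: 6·14701 + 5·9528 + 4·8328 = 88206 + 47640 + 33312 = 169158
Weight total: 6 + 5 + 4 = 15
WMA = 169158 / 15 = 11277.200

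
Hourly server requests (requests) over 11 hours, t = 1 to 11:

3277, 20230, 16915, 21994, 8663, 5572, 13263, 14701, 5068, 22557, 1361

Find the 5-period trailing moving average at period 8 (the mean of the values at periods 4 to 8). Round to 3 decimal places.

Sum of periods 4–8: 21994 + 8663 + 5572 + 13263 + 14701 = 64193
Divide by 5: 64193 / 5 = 12838.600

12838.600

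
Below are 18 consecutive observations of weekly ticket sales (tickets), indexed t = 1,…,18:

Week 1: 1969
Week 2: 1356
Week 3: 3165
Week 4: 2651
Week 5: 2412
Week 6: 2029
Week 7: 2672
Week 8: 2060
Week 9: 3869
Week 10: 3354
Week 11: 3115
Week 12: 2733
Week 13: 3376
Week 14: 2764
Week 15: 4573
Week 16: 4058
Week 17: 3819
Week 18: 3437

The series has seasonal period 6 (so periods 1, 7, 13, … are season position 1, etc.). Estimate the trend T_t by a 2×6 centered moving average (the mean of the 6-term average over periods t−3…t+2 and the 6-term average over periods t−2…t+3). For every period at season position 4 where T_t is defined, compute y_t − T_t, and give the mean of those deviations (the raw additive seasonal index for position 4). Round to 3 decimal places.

328.458

Season position 4 occurs at t = 4, 10 (where T_t is defined).
t=4: T_4 = 2322.25000; y_4 − T_4 = 2651 − 2322.25000 = 328.75000
t=10: T_10 = 3025.83333; y_10 − T_10 = 3354 − 3025.83333 = 328.16667
Mean deviation: (328.75000 + 328.16667) / 2 = 328.458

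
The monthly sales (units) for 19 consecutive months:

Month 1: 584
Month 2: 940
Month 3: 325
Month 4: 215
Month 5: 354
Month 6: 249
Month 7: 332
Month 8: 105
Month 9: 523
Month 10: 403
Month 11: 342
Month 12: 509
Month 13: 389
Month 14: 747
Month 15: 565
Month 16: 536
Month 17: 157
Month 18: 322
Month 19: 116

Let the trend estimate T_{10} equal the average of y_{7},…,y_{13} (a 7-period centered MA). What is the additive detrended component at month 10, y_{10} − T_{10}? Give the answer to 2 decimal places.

Trend T_10 = (332 + 105 + 523 + 403 + 342 + 509 + 389) / 7 = 2603/7 = 371.8571
Detrended value: 403 − 371.8571 = 31.14

31.14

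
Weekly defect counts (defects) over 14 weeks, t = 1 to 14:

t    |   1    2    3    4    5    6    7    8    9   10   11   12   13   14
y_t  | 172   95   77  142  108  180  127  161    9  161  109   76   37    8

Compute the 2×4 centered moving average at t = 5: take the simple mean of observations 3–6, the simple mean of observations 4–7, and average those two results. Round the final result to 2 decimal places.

133.00

Sum over 3–6: 77 + 142 + 108 + 180 = 507
Sum over 4–7: 142 + 108 + 180 + 127 = 557
CMA at t=5 = (507 + 557) / (2·4) = 1064 / 8 = 133.00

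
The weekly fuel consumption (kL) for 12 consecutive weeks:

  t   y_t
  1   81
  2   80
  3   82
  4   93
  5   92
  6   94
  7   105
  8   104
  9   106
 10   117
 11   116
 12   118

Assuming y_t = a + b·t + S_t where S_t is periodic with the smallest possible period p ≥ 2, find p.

First differences y_{t+1} − y_t: -1, 2, 11, -1, 2, 11, -1, 2, …
The difference pattern repeats every 3 terms and not for any smaller step, so p = 3.

3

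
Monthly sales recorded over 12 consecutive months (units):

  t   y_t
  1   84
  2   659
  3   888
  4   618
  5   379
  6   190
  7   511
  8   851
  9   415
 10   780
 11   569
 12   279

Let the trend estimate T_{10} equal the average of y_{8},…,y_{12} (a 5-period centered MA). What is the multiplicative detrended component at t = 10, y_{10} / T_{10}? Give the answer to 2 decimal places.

Trend T_10 = (851 + 415 + 780 + 569 + 279) / 5 = 2894/5 = 578.8000
Ratio to trend: 780 / 578.8000 = 1.35

1.35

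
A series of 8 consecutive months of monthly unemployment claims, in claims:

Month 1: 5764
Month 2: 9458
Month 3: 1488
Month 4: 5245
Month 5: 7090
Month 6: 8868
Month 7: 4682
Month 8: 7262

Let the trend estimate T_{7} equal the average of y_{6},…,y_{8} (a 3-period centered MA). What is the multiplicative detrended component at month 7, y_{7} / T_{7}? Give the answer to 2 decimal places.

0.67

Trend T_7 = (8868 + 4682 + 7262) / 3 = 20812/3 = 6937.3333
Ratio to trend: 4682 / 6937.3333 = 0.67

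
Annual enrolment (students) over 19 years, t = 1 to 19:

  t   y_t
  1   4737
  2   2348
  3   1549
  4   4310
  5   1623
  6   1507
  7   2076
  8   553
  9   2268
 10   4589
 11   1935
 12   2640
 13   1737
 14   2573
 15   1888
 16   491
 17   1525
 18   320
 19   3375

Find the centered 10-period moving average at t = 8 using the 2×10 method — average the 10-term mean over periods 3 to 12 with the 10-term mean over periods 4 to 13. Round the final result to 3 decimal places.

2314.400

Sum over 3–12: 1549 + 4310 + 1623 + 1507 + 2076 + 553 + 2268 + 4589 + 1935 + 2640 = 23050
Sum over 4–13: 4310 + 1623 + 1507 + 2076 + 553 + 2268 + 4589 + 1935 + 2640 + 1737 = 23238
CMA at t=8 = (23050 + 23238) / (2·10) = 46288 / 20 = 2314.400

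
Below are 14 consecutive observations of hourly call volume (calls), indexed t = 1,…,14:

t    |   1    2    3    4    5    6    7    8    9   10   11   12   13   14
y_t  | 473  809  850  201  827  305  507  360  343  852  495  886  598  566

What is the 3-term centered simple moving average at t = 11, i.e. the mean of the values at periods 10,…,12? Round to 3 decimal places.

Sum of periods 10–12: 852 + 495 + 886 = 2233
Divide by 3: 2233 / 3 = 744.333

744.333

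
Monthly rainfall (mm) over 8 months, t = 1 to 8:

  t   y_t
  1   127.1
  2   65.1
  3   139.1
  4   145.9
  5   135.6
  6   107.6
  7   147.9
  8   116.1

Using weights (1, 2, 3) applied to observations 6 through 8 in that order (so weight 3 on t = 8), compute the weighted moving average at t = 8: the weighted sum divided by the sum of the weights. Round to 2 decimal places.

125.28

Weighted sum: 1·107.6 + 2·147.9 + 3·116.1 = 107.6 + 295.8 + 348.3 = 751.7
Weight total: 1 + 2 + 3 = 6
WMA = 751.7 / 6 = 125.28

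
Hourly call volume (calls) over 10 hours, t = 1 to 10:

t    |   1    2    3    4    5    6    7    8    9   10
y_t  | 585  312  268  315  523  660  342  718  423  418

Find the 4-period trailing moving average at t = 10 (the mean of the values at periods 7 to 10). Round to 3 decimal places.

Sum of periods 7–10: 342 + 718 + 423 + 418 = 1901
Divide by 4: 1901 / 4 = 475.250

475.250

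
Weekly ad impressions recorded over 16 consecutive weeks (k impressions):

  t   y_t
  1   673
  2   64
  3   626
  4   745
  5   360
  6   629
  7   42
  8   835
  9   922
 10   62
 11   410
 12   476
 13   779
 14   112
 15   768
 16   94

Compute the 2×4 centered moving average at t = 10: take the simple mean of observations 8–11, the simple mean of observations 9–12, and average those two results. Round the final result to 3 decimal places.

Sum over 8–11: 835 + 922 + 62 + 410 = 2229
Sum over 9–12: 922 + 62 + 410 + 476 = 1870
CMA at t=10 = (2229 + 1870) / (2·4) = 4099 / 8 = 512.375

512.375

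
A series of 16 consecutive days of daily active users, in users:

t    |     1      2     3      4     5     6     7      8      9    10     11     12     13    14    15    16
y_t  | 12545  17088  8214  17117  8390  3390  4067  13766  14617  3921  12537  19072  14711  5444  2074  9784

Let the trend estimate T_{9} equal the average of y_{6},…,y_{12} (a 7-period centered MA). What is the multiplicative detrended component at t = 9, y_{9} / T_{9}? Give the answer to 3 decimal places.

Trend T_9 = (3390 + 4067 + 13766 + 14617 + 3921 + 12537 + 19072) / 7 = 71370/7 = 10195.71429
Ratio to trend: 14617 / 10195.71429 = 1.434

1.434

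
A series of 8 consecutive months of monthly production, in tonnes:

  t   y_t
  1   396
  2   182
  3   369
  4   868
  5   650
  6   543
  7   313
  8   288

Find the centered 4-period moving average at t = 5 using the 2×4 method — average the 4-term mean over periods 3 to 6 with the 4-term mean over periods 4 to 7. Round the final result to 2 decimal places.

Sum over 3–6: 369 + 868 + 650 + 543 = 2430
Sum over 4–7: 868 + 650 + 543 + 313 = 2374
CMA at t=5 = (2430 + 2374) / (2·4) = 4804 / 8 = 600.50

600.50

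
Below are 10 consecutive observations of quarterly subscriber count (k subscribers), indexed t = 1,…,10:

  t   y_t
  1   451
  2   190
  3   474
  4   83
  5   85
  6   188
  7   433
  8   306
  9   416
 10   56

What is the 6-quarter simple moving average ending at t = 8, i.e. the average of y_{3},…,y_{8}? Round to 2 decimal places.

261.50

Sum of periods 3–8: 474 + 83 + 85 + 188 + 433 + 306 = 1569
Divide by 6: 1569 / 6 = 261.50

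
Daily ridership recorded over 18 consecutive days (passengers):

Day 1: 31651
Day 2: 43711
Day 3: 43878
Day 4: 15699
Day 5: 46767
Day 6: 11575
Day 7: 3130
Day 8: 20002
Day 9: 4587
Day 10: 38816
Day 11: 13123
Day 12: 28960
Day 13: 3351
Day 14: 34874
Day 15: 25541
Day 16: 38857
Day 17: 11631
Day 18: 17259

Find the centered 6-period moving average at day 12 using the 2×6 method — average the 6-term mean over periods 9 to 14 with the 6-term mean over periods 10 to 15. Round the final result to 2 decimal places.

Sum over 9–14: 4587 + 38816 + 13123 + 28960 + 3351 + 34874 = 123711
Sum over 10–15: 38816 + 13123 + 28960 + 3351 + 34874 + 25541 = 144665
CMA at t=12 = (123711 + 144665) / (2·6) = 268376 / 12 = 22364.67

22364.67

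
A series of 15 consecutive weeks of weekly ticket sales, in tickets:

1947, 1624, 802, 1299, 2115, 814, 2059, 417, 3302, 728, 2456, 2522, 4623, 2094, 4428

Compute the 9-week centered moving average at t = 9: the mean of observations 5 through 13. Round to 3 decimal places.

Sum of periods 5–13: 2115 + 814 + 2059 + 417 + 3302 + 728 + 2456 + 2522 + 4623 = 19036
Divide by 9: 19036 / 9 = 2115.111

2115.111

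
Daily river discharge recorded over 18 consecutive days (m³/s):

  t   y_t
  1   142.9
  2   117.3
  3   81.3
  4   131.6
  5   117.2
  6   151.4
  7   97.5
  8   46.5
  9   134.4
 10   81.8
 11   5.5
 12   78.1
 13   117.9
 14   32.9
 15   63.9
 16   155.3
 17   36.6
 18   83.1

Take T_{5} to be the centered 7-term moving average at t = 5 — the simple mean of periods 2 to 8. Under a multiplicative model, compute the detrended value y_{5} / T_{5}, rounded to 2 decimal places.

1.10

Trend T_5 = (117.3 + 81.3 + 131.6 + 117.2 + 151.4 + 97.5 + 46.5) / 7 = 742.8/7 = 106.1143
Ratio to trend: 117.2 / 106.1143 = 1.10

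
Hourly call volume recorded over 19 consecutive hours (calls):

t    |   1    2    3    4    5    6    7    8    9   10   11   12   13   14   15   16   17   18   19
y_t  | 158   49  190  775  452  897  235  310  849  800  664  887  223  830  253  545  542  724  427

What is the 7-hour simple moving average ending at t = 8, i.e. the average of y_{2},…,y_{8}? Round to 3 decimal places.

Sum of periods 2–8: 49 + 190 + 775 + 452 + 897 + 235 + 310 = 2908
Divide by 7: 2908 / 7 = 415.429

415.429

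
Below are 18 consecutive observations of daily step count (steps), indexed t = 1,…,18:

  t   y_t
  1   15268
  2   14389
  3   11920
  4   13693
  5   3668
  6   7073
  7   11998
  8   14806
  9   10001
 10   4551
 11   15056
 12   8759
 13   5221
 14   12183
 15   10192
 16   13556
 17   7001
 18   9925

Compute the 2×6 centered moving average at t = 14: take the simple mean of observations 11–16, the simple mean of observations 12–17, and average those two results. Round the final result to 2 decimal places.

Sum over 11–16: 15056 + 8759 + 5221 + 12183 + 10192 + 13556 = 64967
Sum over 12–17: 8759 + 5221 + 12183 + 10192 + 13556 + 7001 = 56912
CMA at t=14 = (64967 + 56912) / (2·6) = 121879 / 12 = 10156.58

10156.58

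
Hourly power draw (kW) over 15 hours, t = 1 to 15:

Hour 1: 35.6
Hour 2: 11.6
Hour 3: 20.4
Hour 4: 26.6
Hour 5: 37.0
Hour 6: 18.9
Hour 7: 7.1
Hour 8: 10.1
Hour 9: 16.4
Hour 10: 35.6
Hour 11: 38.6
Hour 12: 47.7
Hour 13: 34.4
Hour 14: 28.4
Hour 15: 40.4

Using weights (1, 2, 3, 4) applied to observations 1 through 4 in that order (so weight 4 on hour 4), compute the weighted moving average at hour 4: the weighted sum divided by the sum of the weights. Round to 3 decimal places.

Weighted sum: 1·35.6 + 2·11.6 + 3·20.4 + 4·26.6 = 35.6 + 23.2 + 61.2 + 106.4 = 226.4
Weight total: 1 + 2 + 3 + 4 = 10
WMA = 226.4 / 10 = 22.640

22.640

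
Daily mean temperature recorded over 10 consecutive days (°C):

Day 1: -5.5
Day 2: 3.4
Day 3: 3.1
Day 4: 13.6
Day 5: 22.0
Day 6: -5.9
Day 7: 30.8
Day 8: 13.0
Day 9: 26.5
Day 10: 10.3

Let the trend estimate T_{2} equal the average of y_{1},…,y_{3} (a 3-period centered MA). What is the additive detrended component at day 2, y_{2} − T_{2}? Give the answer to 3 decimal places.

3.067

Trend T_2 = ((-5.5) + 3.4 + 3.1) / 3 = 1.0/3 = 0.33333
Detrended value: 3.4 − 0.33333 = 3.067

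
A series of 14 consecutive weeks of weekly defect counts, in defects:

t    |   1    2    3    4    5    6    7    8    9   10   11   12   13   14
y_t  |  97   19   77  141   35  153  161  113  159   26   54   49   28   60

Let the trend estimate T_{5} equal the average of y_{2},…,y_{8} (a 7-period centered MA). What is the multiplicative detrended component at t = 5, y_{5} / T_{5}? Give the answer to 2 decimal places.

0.35

Trend T_5 = (19 + 77 + 141 + 35 + 153 + 161 + 113) / 7 = 699/7 = 99.8571
Ratio to trend: 35 / 99.8571 = 0.35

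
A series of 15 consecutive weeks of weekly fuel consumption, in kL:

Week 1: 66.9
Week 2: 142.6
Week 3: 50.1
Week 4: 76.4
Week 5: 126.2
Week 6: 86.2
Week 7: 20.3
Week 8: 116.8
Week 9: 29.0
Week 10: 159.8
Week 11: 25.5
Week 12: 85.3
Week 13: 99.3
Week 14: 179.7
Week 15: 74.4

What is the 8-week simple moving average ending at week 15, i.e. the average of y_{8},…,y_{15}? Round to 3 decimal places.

Sum of periods 8–15: 116.8 + 29.0 + 159.8 + 25.5 + 85.3 + 99.3 + 179.7 + 74.4 = 769.8
Divide by 8: 769.8 / 8 = 96.225

96.225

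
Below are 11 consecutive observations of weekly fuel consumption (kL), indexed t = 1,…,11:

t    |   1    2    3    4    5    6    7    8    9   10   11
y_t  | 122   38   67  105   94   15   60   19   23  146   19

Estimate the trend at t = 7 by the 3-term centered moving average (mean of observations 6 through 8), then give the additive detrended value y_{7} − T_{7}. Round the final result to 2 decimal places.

Trend T_7 = (15 + 60 + 19) / 3 = 94/3 = 31.3333
Detrended value: 60 − 31.3333 = 28.67

28.67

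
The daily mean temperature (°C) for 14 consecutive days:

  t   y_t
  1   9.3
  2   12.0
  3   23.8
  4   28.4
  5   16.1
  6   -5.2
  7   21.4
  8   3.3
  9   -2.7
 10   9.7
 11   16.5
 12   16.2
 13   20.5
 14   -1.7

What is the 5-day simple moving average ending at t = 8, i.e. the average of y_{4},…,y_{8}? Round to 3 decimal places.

Sum of periods 4–8: 28.4 + 16.1 + (-5.2) + 21.4 + 3.3 = 64.0
Divide by 5: 64.0 / 5 = 12.800

12.800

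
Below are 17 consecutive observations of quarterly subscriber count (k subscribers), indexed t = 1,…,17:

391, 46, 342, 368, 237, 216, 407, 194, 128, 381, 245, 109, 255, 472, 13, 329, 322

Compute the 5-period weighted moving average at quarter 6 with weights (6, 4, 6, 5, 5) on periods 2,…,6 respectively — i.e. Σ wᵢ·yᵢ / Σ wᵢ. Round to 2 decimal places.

235.27

Weighted sum: 6·46 + 4·342 + 6·368 + 5·237 + 5·216 = 276 + 1368 + 2208 + 1185 + 1080 = 6117
Weight total: 6 + 4 + 6 + 5 + 5 = 26
WMA = 6117 / 26 = 235.27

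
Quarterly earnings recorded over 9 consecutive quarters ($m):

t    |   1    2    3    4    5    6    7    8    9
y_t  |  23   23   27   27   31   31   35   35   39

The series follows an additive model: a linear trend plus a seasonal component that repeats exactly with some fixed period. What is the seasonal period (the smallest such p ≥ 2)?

First differences y_{t+1} − y_t: 0, 4, 0, 4, 0, 4, …
The difference pattern repeats every 2 terms and not for any smaller step, so p = 2.

2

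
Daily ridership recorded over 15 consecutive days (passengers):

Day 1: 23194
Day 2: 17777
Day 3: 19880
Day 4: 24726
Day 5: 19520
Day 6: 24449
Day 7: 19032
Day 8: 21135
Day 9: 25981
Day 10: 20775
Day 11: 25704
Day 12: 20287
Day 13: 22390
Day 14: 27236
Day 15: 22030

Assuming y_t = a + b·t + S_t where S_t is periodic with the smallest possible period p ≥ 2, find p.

First differences y_{t+1} − y_t: -5417, 2103, 4846, -5206, 4929, -5417, 2103, 4846, -5206, 4929, -5417, 2103, …
The difference pattern repeats every 5 terms and not for any smaller step, so p = 5.

5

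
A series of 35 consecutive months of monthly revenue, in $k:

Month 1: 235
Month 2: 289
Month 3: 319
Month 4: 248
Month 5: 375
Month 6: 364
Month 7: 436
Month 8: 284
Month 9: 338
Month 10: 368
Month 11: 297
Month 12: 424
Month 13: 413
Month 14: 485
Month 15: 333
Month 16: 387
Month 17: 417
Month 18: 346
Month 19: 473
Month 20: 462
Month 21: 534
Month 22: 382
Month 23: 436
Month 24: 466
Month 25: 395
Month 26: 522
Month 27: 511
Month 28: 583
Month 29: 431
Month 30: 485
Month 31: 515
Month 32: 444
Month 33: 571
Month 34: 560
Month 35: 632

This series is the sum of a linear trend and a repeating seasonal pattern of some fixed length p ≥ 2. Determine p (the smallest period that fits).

7

First differences y_{t+1} − y_t: 54, 30, -71, 127, -11, 72, -152, 54, 30, -71, 127, -11, 72, -152, 54, 30, …
The difference pattern repeats every 7 terms and not for any smaller step, so p = 7.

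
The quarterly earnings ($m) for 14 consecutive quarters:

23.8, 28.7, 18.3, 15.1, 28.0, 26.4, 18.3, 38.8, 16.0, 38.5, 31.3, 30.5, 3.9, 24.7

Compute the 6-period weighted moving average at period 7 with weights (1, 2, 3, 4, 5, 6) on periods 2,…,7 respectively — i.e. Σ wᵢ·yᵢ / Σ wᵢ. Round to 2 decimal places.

22.11

Weighted sum: 1·28.7 + 2·18.3 + 3·15.1 + 4·28.0 + 5·26.4 + 6·18.3 = 28.7 + 36.6 + 45.3 + 112.0 + 132.0 + 109.8 = 464.4
Weight total: 1 + 2 + 3 + 4 + 5 + 6 = 21
WMA = 464.4 / 21 = 22.11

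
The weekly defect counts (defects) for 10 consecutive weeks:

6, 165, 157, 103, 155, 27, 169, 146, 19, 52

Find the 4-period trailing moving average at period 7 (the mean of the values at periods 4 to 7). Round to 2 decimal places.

113.50

Sum of periods 4–7: 103 + 155 + 27 + 169 = 454
Divide by 4: 454 / 4 = 113.50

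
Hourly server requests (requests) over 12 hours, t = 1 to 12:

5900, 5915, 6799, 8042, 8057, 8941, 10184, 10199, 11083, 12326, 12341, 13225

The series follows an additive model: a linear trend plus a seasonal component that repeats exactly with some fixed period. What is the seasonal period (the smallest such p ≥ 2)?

3

First differences y_{t+1} − y_t: 15, 884, 1243, 15, 884, 1243, 15, 884, …
The difference pattern repeats every 3 terms and not for any smaller step, so p = 3.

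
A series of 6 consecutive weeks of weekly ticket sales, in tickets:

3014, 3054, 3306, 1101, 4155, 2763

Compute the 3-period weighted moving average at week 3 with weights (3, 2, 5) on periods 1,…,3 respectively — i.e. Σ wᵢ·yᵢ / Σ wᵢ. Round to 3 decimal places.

Weighted sum: 3·3014 + 2·3054 + 5·3306 = 9042 + 6108 + 16530 = 31680
Weight total: 3 + 2 + 5 = 10
WMA = 31680 / 10 = 3168.000

3168.000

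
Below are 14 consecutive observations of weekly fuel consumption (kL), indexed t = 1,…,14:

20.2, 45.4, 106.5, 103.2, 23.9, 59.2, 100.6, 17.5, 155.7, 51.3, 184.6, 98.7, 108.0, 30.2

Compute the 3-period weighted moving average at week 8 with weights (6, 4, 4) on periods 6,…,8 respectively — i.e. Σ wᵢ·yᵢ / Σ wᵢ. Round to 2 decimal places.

59.11

Weighted sum: 6·59.2 + 4·100.6 + 4·17.5 = 355.2 + 402.4 + 70.0 = 827.6
Weight total: 6 + 4 + 4 = 14
WMA = 827.6 / 14 = 59.11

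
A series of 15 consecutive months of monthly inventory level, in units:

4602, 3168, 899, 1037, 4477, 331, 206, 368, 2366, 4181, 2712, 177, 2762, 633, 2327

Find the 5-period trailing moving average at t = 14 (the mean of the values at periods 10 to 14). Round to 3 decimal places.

2093.000

Sum of periods 10–14: 4181 + 2712 + 177 + 2762 + 633 = 10465
Divide by 5: 10465 / 5 = 2093.000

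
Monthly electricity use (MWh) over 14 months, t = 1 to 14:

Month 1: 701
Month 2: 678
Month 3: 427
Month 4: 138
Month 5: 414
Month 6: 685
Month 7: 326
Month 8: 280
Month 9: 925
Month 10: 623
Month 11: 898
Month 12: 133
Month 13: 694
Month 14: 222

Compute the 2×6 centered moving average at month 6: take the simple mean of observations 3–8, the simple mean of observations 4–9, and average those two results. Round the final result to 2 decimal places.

419.83

Sum over 3–8: 427 + 138 + 414 + 685 + 326 + 280 = 2270
Sum over 4–9: 138 + 414 + 685 + 326 + 280 + 925 = 2768
CMA at t=6 = (2270 + 2768) / (2·6) = 5038 / 12 = 419.83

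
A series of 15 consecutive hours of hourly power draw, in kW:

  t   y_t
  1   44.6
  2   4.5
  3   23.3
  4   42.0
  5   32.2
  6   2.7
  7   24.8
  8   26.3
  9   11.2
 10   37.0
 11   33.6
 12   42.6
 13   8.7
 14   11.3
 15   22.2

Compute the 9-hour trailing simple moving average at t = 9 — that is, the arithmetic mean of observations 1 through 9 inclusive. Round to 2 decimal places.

Sum of periods 1–9: 44.6 + 4.5 + 23.3 + 42.0 + 32.2 + 2.7 + 24.8 + 26.3 + 11.2 = 211.6
Divide by 9: 211.6 / 9 = 23.51

23.51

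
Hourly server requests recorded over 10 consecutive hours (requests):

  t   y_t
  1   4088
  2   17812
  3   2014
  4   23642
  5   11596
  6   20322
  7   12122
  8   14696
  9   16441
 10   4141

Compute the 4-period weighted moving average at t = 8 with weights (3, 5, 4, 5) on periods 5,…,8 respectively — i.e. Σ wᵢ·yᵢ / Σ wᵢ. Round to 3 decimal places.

Weighted sum: 3·11596 + 5·20322 + 4·12122 + 5·14696 = 34788 + 101610 + 48488 + 73480 = 258366
Weight total: 3 + 5 + 4 + 5 = 17
WMA = 258366 / 17 = 15198.000

15198.000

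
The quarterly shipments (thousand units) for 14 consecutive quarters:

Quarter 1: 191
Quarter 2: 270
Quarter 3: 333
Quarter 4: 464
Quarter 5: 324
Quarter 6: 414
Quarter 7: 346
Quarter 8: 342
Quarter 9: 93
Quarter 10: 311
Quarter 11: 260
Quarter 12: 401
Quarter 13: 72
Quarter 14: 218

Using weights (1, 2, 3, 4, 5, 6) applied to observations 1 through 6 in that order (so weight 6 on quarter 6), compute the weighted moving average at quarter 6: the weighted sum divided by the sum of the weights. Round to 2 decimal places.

366.19

Weighted sum: 1·191 + 2·270 + 3·333 + 4·464 + 5·324 + 6·414 = 191 + 540 + 999 + 1856 + 1620 + 2484 = 7690
Weight total: 1 + 2 + 3 + 4 + 5 + 6 = 21
WMA = 7690 / 21 = 366.19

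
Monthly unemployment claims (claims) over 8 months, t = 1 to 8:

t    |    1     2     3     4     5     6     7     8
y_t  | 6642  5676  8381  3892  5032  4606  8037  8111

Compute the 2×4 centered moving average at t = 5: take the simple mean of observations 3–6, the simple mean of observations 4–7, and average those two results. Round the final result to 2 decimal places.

Sum over 3–6: 8381 + 3892 + 5032 + 4606 = 21911
Sum over 4–7: 3892 + 5032 + 4606 + 8037 = 21567
CMA at t=5 = (21911 + 21567) / (2·4) = 43478 / 8 = 5434.75

5434.75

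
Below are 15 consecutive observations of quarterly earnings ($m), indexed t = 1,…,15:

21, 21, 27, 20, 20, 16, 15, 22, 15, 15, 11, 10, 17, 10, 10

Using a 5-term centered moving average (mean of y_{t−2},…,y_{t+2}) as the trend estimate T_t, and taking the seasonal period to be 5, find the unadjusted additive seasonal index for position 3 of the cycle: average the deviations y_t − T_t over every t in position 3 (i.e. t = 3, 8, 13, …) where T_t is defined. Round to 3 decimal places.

Season position 3 occurs at t = 3, 8, 13 (where T_t is defined).
t=3: T_3 = 21.80000; y_3 − T_3 = 27 − 21.80000 = 5.20000
t=8: T_8 = 16.60000; y_8 − T_8 = 22 − 16.60000 = 5.40000
t=13: T_13 = 11.60000; y_13 − T_13 = 17 − 11.60000 = 5.40000
Mean deviation: (5.20000 + 5.40000 + 5.40000) / 3 = 5.333

5.333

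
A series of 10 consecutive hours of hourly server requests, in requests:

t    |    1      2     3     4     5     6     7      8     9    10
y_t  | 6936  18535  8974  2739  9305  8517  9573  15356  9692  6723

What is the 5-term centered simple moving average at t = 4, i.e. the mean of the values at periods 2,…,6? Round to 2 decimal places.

Sum of periods 2–6: 18535 + 8974 + 2739 + 9305 + 8517 = 48070
Divide by 5: 48070 / 5 = 9614.00

9614.00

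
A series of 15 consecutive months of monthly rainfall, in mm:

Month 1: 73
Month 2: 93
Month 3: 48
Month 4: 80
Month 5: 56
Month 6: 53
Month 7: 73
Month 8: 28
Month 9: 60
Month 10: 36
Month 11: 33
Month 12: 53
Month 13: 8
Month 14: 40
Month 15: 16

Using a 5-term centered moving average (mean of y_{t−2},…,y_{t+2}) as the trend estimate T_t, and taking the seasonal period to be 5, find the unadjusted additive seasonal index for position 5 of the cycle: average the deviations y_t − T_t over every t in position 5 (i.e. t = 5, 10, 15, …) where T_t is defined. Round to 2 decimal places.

Season position 5 occurs at t = 5, 10 (where T_t is defined).
t=5: T_5 = 62.0000; y_5 − T_5 = 56 − 62.0000 = -6.0000
t=10: T_10 = 42.0000; y_10 − T_10 = 36 − 42.0000 = -6.0000
Mean deviation: (-6.0000 + -6.0000) / 2 = -6.00

-6.00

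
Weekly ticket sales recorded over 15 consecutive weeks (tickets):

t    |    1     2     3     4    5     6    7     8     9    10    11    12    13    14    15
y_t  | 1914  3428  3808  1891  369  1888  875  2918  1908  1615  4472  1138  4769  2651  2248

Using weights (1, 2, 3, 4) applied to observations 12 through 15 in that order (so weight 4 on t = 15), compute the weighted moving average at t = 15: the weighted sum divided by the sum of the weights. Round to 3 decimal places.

Weighted sum: 1·1138 + 2·4769 + 3·2651 + 4·2248 = 1138 + 9538 + 7953 + 8992 = 27621
Weight total: 1 + 2 + 3 + 4 = 10
WMA = 27621 / 10 = 2762.100

2762.100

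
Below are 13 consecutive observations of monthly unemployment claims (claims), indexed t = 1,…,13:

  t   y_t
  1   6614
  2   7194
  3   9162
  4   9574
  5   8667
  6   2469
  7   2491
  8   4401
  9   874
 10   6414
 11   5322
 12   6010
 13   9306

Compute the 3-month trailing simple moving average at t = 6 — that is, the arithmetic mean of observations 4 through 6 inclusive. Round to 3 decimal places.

6903.333

Sum of periods 4–6: 9574 + 8667 + 2469 = 20710
Divide by 3: 20710 / 3 = 6903.333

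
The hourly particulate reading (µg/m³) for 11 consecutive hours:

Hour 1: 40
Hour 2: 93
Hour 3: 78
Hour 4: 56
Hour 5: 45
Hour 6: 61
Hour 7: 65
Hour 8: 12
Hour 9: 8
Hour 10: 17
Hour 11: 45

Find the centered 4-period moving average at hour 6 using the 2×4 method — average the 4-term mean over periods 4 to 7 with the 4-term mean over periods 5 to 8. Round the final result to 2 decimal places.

Sum over 4–7: 56 + 45 + 61 + 65 = 227
Sum over 5–8: 45 + 61 + 65 + 12 = 183
CMA at t=6 = (227 + 183) / (2·4) = 410 / 8 = 51.25

51.25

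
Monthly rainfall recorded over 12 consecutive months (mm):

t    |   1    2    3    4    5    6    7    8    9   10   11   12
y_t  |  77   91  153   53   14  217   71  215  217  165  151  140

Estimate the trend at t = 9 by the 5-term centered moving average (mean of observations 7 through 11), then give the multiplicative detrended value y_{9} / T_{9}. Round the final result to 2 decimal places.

1.32

Trend T_9 = (71 + 215 + 217 + 165 + 151) / 5 = 819/5 = 163.8000
Ratio to trend: 217 / 163.8000 = 1.32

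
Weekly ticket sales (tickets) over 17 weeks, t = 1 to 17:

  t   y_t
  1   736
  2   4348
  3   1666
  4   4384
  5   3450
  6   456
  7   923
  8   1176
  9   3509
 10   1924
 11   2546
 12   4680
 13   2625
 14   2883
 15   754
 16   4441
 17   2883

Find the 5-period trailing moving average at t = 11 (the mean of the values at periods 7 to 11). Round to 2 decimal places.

Sum of periods 7–11: 923 + 1176 + 3509 + 1924 + 2546 = 10078
Divide by 5: 10078 / 5 = 2015.60

2015.60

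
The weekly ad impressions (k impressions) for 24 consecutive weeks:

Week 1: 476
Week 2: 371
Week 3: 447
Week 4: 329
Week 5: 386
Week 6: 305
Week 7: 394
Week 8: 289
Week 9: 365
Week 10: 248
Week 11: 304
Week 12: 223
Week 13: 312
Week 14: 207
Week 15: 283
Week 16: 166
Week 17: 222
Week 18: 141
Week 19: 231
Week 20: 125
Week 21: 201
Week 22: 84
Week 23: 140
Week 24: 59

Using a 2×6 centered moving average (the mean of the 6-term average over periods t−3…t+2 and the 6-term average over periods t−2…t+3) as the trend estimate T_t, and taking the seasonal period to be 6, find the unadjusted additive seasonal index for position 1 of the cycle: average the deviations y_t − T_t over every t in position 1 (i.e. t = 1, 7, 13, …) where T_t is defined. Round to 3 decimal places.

56.306

Season position 1 occurs at t = 7, 13, 19 (where T_t is defined).
t=7: T_7 = 337.91667; y_7 − T_7 = 394 − 337.91667 = 56.08333
t=13: T_13 = 256.00000; y_13 − T_13 = 312 − 256.00000 = 56.00000
t=19: T_19 = 174.16667; y_19 − T_19 = 231 − 174.16667 = 56.83333
Mean deviation: (56.08333 + 56.00000 + 56.83333) / 3 = 56.306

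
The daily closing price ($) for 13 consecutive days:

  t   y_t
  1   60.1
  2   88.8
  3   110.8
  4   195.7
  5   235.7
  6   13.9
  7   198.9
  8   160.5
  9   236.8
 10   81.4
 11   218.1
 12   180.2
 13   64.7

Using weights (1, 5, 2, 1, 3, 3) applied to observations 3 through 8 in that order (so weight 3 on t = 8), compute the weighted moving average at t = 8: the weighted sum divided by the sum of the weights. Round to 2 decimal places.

Weighted sum: 1·110.8 + 5·195.7 + 2·235.7 + 1·13.9 + 3·198.9 + 3·160.5 = 110.8 + 978.5 + 471.4 + 13.9 + 596.7 + 481.5 = 2652.8
Weight total: 1 + 5 + 2 + 1 + 3 + 3 = 15
WMA = 2652.8 / 15 = 176.85

176.85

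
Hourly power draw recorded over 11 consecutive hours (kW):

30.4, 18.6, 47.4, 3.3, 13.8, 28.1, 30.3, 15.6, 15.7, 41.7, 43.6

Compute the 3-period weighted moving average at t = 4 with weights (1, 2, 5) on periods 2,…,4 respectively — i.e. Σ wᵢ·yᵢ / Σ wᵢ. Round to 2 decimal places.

16.24

Weighted sum: 1·18.6 + 2·47.4 + 5·3.3 = 18.6 + 94.8 + 16.5 = 129.9
Weight total: 1 + 2 + 5 = 8
WMA = 129.9 / 8 = 16.24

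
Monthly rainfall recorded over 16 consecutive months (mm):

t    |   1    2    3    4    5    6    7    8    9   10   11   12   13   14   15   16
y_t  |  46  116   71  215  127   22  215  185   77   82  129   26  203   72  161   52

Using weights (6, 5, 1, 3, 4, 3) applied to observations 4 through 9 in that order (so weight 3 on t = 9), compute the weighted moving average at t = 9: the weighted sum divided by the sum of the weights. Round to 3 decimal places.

Weighted sum: 6·215 + 5·127 + 1·22 + 3·215 + 4·185 + 3·77 = 1290 + 635 + 22 + 645 + 740 + 231 = 3563
Weight total: 6 + 5 + 1 + 3 + 4 + 3 = 22
WMA = 3563 / 22 = 161.955

161.955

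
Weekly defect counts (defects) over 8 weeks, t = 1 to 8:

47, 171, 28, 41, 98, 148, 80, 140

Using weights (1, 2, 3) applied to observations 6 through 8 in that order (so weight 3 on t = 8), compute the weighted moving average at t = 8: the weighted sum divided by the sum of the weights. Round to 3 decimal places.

Weighted sum: 1·148 + 2·80 + 3·140 = 148 + 160 + 420 = 728
Weight total: 1 + 2 + 3 = 6
WMA = 728 / 6 = 121.333

121.333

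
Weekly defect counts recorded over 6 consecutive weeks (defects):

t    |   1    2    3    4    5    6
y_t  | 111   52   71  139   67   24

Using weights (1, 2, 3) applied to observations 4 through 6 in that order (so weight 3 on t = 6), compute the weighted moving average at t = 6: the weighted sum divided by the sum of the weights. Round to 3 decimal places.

Weighted sum: 1·139 + 2·67 + 3·24 = 139 + 134 + 72 = 345
Weight total: 1 + 2 + 3 = 6
WMA = 345 / 6 = 57.500

57.500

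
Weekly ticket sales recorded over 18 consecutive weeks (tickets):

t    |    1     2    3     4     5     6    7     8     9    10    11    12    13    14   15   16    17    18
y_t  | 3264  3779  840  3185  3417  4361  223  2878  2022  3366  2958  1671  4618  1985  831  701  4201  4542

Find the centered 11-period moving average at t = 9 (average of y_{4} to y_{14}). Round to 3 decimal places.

Sum of periods 4–14: 3185 + 3417 + 4361 + 223 + 2878 + 2022 + 3366 + 2958 + 1671 + 4618 + 1985 = 30684
Divide by 11: 30684 / 11 = 2789.455

2789.455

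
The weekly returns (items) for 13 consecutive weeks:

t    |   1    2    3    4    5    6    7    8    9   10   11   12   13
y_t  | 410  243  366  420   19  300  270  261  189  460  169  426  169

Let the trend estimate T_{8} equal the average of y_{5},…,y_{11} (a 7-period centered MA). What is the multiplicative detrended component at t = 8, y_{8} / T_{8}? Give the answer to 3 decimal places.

1.095

Trend T_8 = (19 + 300 + 270 + 261 + 189 + 460 + 169) / 7 = 1668/7 = 238.28571
Ratio to trend: 261 / 238.28571 = 1.095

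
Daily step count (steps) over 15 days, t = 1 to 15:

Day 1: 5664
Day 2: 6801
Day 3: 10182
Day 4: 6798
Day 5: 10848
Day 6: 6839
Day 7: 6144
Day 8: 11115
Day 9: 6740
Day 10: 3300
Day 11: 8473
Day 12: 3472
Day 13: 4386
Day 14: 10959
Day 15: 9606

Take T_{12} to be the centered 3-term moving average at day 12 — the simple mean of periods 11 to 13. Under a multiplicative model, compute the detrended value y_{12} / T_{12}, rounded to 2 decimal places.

Trend T_12 = (8473 + 3472 + 4386) / 3 = 16331/3 = 5443.6667
Ratio to trend: 3472 / 5443.6667 = 0.64

0.64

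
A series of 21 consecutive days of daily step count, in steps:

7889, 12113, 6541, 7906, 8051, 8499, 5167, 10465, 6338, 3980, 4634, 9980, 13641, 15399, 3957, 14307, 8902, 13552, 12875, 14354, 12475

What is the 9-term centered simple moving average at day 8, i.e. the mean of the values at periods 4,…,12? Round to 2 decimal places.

7224.44

Sum of periods 4–12: 7906 + 8051 + 8499 + 5167 + 10465 + 6338 + 3980 + 4634 + 9980 = 65020
Divide by 9: 65020 / 9 = 7224.44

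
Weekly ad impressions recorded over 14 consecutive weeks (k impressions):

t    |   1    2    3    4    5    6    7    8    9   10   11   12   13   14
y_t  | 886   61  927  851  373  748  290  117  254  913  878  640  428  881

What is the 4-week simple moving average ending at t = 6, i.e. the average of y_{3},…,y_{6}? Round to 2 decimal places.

724.75

Sum of periods 3–6: 927 + 851 + 373 + 748 = 2899
Divide by 4: 2899 / 4 = 724.75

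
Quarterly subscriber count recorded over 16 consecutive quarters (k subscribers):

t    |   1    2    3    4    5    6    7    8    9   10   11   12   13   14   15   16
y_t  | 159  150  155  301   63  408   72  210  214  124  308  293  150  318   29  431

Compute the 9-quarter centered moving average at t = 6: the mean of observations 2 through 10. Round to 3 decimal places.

Sum of periods 2–10: 150 + 155 + 301 + 63 + 408 + 72 + 210 + 214 + 124 = 1697
Divide by 9: 1697 / 9 = 188.556

188.556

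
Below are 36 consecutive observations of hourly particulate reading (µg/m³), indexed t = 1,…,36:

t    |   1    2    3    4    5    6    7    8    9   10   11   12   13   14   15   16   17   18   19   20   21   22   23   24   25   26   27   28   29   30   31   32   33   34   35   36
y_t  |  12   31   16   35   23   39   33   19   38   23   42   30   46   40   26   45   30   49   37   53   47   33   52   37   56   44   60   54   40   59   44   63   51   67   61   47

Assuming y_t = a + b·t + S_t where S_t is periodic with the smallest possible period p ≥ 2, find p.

7

First differences y_{t+1} − y_t: 19, -15, 19, -12, 16, -6, -14, 19, -15, 19, -12, 16, -6, -14, 19, -15, …
The difference pattern repeats every 7 terms and not for any smaller step, so p = 7.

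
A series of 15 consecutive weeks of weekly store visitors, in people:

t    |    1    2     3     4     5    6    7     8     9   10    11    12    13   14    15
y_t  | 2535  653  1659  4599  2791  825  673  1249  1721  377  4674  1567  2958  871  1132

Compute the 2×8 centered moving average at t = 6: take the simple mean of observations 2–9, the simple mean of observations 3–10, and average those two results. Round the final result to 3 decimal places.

Sum over 2–9: 653 + 1659 + 4599 + 2791 + 825 + 673 + 1249 + 1721 = 14170
Sum over 3–10: 1659 + 4599 + 2791 + 825 + 673 + 1249 + 1721 + 377 = 13894
CMA at t=6 = (14170 + 13894) / (2·8) = 28064 / 16 = 1754.000

1754.000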